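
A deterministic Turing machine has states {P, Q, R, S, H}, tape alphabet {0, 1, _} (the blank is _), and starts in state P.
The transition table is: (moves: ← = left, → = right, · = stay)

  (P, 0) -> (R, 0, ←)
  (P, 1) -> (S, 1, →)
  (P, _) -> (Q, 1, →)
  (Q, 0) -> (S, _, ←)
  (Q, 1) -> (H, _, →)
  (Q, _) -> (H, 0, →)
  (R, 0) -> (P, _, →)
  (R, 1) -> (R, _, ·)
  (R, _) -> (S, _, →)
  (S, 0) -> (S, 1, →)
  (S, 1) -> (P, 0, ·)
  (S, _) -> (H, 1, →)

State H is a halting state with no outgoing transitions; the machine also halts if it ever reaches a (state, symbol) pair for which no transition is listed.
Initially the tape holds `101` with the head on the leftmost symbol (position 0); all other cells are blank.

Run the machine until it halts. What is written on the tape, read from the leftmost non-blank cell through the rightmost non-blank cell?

1_11

P | [1]01__   read 1 → write 1, move →, go to S
S | 1[0]1__   read 0 → write 1, move →, go to S
S | 11[1]__   read 1 → write 0, move ·, go to P
P | 11[0]__   read 0 → write 0, move ←, go to R
R | 1[1]0__   read 1 → write _, move ·, go to R
R | 1[_]0__   read _ → write _, move →, go to S
S | 1_[0]__   read 0 → write 1, move →, go to S
S | 1_1[_]_   read _ → write 1, move →, go to H
H | 1_11[_]
The non-blank tape span at halt is 1_11.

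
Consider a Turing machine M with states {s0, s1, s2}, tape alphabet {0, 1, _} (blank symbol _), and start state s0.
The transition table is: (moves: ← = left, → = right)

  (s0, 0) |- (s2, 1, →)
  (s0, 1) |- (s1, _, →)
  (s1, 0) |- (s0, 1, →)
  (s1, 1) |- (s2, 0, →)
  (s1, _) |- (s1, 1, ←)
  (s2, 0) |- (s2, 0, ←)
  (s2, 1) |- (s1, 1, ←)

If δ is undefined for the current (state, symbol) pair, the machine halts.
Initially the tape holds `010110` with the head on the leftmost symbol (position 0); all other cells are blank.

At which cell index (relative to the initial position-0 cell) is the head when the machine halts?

3

s0 | [0]10110   read 0 → write 1, move →, go to s2
s2 | 1[1]0110   read 1 → write 1, move ←, go to s1
s1 | [1]10110   read 1 → write 0, move →, go to s2
s2 | 0[1]0110   read 1 → write 1, move ←, go to s1
s1 | [0]10110   read 0 → write 1, move →, go to s0
s0 | 1[1]0110   read 1 → write _, move →, go to s1
s1 | 1_[0]110   read 0 → write 1, move →, go to s0
s0 | 1_1[1]10   read 1 → write _, move →, go to s1
s1 | 1_1_[1]0   read 1 → write 0, move →, go to s2
s2 | 1_1_0[0]   read 0 → write 0, move ←, go to s2
s2 | 1_1_[0]0   read 0 → write 0, move ←, go to s2
s2 | 1_1[_]00
At halt the head is at cell 3.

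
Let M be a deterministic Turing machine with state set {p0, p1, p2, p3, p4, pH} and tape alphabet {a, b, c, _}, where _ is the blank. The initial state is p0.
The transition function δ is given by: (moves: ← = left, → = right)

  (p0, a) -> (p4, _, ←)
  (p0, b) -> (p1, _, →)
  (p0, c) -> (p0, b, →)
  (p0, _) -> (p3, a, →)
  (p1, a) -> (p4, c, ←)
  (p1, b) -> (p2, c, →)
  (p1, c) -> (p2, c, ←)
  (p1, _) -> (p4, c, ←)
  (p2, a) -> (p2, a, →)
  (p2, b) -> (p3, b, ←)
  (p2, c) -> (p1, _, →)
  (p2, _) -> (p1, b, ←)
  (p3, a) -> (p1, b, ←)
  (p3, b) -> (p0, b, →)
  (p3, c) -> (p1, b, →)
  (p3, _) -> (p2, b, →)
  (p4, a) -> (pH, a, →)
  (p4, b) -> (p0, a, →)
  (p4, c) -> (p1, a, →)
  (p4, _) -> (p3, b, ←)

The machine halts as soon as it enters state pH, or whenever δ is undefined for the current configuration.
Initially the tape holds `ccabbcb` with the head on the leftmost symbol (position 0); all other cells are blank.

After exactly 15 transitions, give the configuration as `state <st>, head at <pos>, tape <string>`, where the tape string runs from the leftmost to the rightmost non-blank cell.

state p2, head at 7, tape baabc_c

state=p0 head=0 tape=[c]cabbcb_   (p0,c)→(p0,b,→)
state=p0 head=1 tape=b[c]abbcb_   (p0,c)→(p0,b,→)
state=p0 head=2 tape=bb[a]bbcb_   (p0,a)→(p4,_,←)
state=p4 head=1 tape=b[b]_bbcb_   (p4,b)→(p0,a,→)
state=p0 head=2 tape=ba[_]bbcb_   (p0,_)→(p3,a,→)
state=p3 head=3 tape=baa[b]bcb_   (p3,b)→(p0,b,→)
state=p0 head=4 tape=baab[b]cb_   (p0,b)→(p1,_,→)
state=p1 head=5 tape=baab_[c]b_   (p1,c)→(p2,c,←)
state=p2 head=4 tape=baab[_]cb_   (p2,_)→(p1,b,←)
state=p1 head=3 tape=baa[b]bcb_   (p1,b)→(p2,c,→)
state=p2 head=4 tape=baac[b]cb_   (p2,b)→(p3,b,←)
state=p3 head=3 tape=baa[c]bcb_   (p3,c)→(p1,b,→)
state=p1 head=4 tape=baab[b]cb_   (p1,b)→(p2,c,→)
state=p2 head=5 tape=baabc[c]b_   (p2,c)→(p1,_,→)
state=p1 head=6 tape=baabc_[b]_   (p1,b)→(p2,c,→)
state=p2 head=7 tape=baabc_c[_]
After 15 steps: state p2, head at 7, tape baabc_c.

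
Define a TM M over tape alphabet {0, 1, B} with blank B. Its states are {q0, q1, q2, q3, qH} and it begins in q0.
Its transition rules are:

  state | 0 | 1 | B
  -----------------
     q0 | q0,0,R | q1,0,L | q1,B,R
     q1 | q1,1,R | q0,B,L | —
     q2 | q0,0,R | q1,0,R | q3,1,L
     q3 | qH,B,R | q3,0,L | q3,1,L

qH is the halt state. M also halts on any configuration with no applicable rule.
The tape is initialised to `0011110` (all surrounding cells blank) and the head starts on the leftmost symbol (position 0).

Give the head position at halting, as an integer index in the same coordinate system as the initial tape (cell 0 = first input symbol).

q0 | [0]011110   read 0 → write 0, move R, go to q0
q0 | 0[0]11110   read 0 → write 0, move R, go to q0
q0 | 00[1]1110   read 1 → write 0, move L, go to q1
q1 | 0[0]01110   read 0 → write 1, move R, go to q1
q1 | 01[0]1110   read 0 → write 1, move R, go to q1
q1 | 011[1]110   read 1 → write B, move L, go to q0
q0 | 01[1]B110   read 1 → write 0, move L, go to q1
q1 | 0[1]0B110   read 1 → write B, move L, go to q0
q0 | [0]B0B110   read 0 → write 0, move R, go to q0
q0 | 0[B]0B110   read B → write B, move R, go to q1
q1 | 0B[0]B110   read 0 → write 1, move R, go to q1
q1 | 0B1[B]110
At halt the head is at cell 3.

3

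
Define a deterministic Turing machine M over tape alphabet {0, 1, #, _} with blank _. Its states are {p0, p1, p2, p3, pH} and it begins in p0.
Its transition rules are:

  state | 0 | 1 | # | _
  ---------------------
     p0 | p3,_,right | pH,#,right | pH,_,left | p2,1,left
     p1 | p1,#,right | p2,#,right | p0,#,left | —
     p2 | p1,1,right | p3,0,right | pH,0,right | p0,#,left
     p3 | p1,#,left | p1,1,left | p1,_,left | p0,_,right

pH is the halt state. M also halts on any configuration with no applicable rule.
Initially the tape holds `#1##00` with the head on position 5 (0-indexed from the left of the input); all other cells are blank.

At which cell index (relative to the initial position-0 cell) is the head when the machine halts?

7

state=p0 head=5 tape=#1##0[0]__   (p0,0)→(p3,_,right)
state=p3 head=6 tape=#1##0_[_]_   (p3,_)→(p0,_,right)
state=p0 head=7 tape=#1##0__[_]   (p0,_)→(p2,1,left)
state=p2 head=6 tape=#1##0_[_]1   (p2,_)→(p0,#,left)
state=p0 head=5 tape=#1##0[_]#1   (p0,_)→(p2,1,left)
state=p2 head=4 tape=#1##[0]1#1   (p2,0)→(p1,1,right)
state=p1 head=5 tape=#1##1[1]#1   (p1,1)→(p2,#,right)
state=p2 head=6 tape=#1##1#[#]1   (p2,#)→(pH,0,right)
state=pH head=7 tape=#1##1#0[1]
At halt the head is at cell 7.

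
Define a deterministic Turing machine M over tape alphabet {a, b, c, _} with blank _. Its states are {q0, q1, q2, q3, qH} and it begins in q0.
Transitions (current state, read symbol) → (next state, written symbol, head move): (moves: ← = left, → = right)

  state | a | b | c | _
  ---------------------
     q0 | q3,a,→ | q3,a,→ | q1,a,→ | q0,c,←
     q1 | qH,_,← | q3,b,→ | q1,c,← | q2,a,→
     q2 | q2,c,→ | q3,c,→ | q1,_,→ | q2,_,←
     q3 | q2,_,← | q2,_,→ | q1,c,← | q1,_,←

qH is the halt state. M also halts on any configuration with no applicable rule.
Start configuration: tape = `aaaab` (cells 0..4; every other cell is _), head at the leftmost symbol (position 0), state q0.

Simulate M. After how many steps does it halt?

14

state=q0 head=0 tape=[a]aaab_   (q0,a)→(q3,a,→)
state=q3 head=1 tape=a[a]aab_   (q3,a)→(q2,_,←)
state=q2 head=0 tape=[a]_aab_   (q2,a)→(q2,c,→)
state=q2 head=1 tape=c[_]aab_   (q2,_)→(q2,_,←)
state=q2 head=0 tape=[c]_aab_   (q2,c)→(q1,_,→)
state=q1 head=1 tape=_[_]aab_   (q1,_)→(q2,a,→)
state=q2 head=2 tape=_a[a]ab_   (q2,a)→(q2,c,→)
state=q2 head=3 tape=_ac[a]b_   (q2,a)→(q2,c,→)
state=q2 head=4 tape=_acc[b]_   (q2,b)→(q3,c,→)
state=q3 head=5 tape=_accc[_]   (q3,_)→(q1,_,←)
state=q1 head=4 tape=_acc[c]_   (q1,c)→(q1,c,←)
state=q1 head=3 tape=_ac[c]c_   (q1,c)→(q1,c,←)
state=q1 head=2 tape=_a[c]cc_   (q1,c)→(q1,c,←)
state=q1 head=1 tape=_[a]ccc_   (q1,a)→(qH,_,←)
state=qH head=0 tape=[_]_ccc_
M halts after 14 transitions.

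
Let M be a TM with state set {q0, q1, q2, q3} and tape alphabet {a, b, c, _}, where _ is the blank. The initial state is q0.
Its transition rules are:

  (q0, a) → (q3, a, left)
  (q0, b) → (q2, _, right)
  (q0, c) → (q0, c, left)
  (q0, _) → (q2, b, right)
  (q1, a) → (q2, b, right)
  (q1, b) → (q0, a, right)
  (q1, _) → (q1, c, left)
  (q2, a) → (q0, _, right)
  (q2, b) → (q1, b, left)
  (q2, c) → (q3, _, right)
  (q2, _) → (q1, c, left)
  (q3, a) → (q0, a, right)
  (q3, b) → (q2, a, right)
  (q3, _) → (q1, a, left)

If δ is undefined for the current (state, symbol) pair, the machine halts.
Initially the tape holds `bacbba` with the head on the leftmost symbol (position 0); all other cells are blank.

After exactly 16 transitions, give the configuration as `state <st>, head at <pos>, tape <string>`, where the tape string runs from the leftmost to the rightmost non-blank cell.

state q0, head at 6, tape b_a__ac

state=q0 head=0 tape=[b]acbba__   (q0,b)→(q2,_,right)
state=q2 head=1 tape=_[a]cbba__   (q2,a)→(q0,_,right)
state=q0 head=2 tape=__[c]bba__   (q0,c)→(q0,c,left)
state=q0 head=1 tape=_[_]cbba__   (q0,_)→(q2,b,right)
state=q2 head=2 tape=_b[c]bba__   (q2,c)→(q3,_,right)
state=q3 head=3 tape=_b_[b]ba__   (q3,b)→(q2,a,right)
state=q2 head=4 tape=_b_a[b]a__   (q2,b)→(q1,b,left)
state=q1 head=3 tape=_b_[a]ba__   (q1,a)→(q2,b,right)
state=q2 head=4 tape=_b_b[b]a__   (q2,b)→(q1,b,left)
state=q1 head=3 tape=_b_[b]ba__   (q1,b)→(q0,a,right)
state=q0 head=4 tape=_b_a[b]a__   (q0,b)→(q2,_,right)
state=q2 head=5 tape=_b_a_[a]__   (q2,a)→(q0,_,right)
state=q0 head=6 tape=_b_a__[_]_   (q0,_)→(q2,b,right)
state=q2 head=7 tape=_b_a__b[_]   (q2,_)→(q1,c,left)
state=q1 head=6 tape=_b_a__[b]c   (q1,b)→(q0,a,right)
state=q0 head=7 tape=_b_a__a[c]   (q0,c)→(q0,c,left)
state=q0 head=6 tape=_b_a__[a]c
After 16 steps: state q0, head at 6, tape b_a__ac.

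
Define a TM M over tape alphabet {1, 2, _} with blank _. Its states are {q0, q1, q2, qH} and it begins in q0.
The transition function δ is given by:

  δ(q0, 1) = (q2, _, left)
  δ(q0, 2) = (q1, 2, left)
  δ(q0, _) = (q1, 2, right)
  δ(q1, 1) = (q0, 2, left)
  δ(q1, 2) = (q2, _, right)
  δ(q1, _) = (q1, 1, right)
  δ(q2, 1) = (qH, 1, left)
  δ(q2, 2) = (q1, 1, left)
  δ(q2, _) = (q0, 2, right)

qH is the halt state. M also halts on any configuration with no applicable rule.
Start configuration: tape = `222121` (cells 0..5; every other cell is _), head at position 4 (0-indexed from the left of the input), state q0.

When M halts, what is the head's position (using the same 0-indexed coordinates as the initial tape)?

0

state=q0 head=4 tape=__2221[2]1   (q0,2)→(q1,2,left)
state=q1 head=3 tape=__222[1]21   (q1,1)→(q0,2,left)
state=q0 head=2 tape=__22[2]221   (q0,2)→(q1,2,left)
state=q1 head=1 tape=__2[2]2221   (q1,2)→(q2,_,right)
state=q2 head=2 tape=__2_[2]221   (q2,2)→(q1,1,left)
state=q1 head=1 tape=__2[_]1221   (q1,_)→(q1,1,right)
state=q1 head=2 tape=__21[1]221   (q1,1)→(q0,2,left)
state=q0 head=1 tape=__2[1]2221   (q0,1)→(q2,_,left)
state=q2 head=0 tape=__[2]_2221   (q2,2)→(q1,1,left)
state=q1 head=-1 tape=_[_]1_2221   (q1,_)→(q1,1,right)
state=q1 head=0 tape=_1[1]_2221   (q1,1)→(q0,2,left)
state=q0 head=-1 tape=_[1]2_2221   (q0,1)→(q2,_,left)
state=q2 head=-2 tape=[_]_2_2221   (q2,_)→(q0,2,right)
state=q0 head=-1 tape=2[_]2_2221   (q0,_)→(q1,2,right)
state=q1 head=0 tape=22[2]_2221   (q1,2)→(q2,_,right)
state=q2 head=1 tape=22_[_]2221   (q2,_)→(q0,2,right)
state=q0 head=2 tape=22_2[2]221   (q0,2)→(q1,2,left)
state=q1 head=1 tape=22_[2]2221   (q1,2)→(q2,_,right)
state=q2 head=2 tape=22__[2]221   (q2,2)→(q1,1,left)
state=q1 head=1 tape=22_[_]1221   (q1,_)→(q1,1,right)
state=q1 head=2 tape=22_1[1]221   (q1,1)→(q0,2,left)
state=q0 head=1 tape=22_[1]2221   (q0,1)→(q2,_,left)
state=q2 head=0 tape=22[_]_2221   (q2,_)→(q0,2,right)
state=q0 head=1 tape=222[_]2221   (q0,_)→(q1,2,right)
state=q1 head=2 tape=2222[2]221   (q1,2)→(q2,_,right)
state=q2 head=3 tape=2222_[2]21   (q2,2)→(q1,1,left)
state=q1 head=2 tape=2222[_]121   (q1,_)→(q1,1,right)
state=q1 head=3 tape=22221[1]21   (q1,1)→(q0,2,left)
state=q0 head=2 tape=2222[1]221   (q0,1)→(q2,_,left)
state=q2 head=1 tape=222[2]_221   (q2,2)→(q1,1,left)
state=q1 head=0 tape=22[2]1_221   (q1,2)→(q2,_,right)
state=q2 head=1 tape=22_[1]_221   (q2,1)→(qH,1,left)
state=qH head=0 tape=22[_]1_221
At halt the head is at cell 0.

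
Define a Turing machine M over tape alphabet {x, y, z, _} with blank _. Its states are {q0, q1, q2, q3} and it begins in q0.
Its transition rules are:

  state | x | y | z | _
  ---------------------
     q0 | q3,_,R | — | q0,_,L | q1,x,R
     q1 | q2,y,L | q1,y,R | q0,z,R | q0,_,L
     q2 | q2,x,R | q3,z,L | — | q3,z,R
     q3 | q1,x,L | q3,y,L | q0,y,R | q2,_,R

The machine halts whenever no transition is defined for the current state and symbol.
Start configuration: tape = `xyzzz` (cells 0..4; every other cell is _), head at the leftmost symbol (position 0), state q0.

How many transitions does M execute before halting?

5

q0 | [x]yzzz   read x → write _, move R, go to q3
q3 | _[y]zzz   read y → write y, move L, go to q3
q3 | [_]yzzz   read _ → write _, move R, go to q2
q2 | _[y]zzz   read y → write z, move L, go to q3
q3 | [_]zzzz   read _ → write _, move R, go to q2
q2 | _[z]zzz
M halts after 5 transitions.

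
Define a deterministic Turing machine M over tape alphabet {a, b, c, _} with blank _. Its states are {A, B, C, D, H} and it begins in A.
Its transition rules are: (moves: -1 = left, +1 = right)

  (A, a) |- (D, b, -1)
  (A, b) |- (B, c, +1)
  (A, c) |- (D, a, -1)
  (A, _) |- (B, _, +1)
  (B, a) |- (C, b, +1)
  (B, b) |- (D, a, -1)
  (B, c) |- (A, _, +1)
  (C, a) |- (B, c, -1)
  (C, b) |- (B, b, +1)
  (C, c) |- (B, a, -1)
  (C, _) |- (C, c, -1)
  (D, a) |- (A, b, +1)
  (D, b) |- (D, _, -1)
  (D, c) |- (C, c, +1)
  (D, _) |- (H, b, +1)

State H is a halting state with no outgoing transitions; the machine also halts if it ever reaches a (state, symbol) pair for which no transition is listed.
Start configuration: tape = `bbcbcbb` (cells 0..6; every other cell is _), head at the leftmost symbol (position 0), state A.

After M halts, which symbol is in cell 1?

state=A head=0 tape=[b]bcbcbb   (A,b)→(B,c,+1)
state=B head=1 tape=c[b]cbcbb   (B,b)→(D,a,-1)
state=D head=0 tape=[c]acbcbb   (D,c)→(C,c,+1)
state=C head=1 tape=c[a]cbcbb   (C,a)→(B,c,-1)
state=B head=0 tape=[c]ccbcbb   (B,c)→(A,_,+1)
state=A head=1 tape=_[c]cbcbb   (A,c)→(D,a,-1)
state=D head=0 tape=[_]acbcbb   (D,_)→(H,b,+1)
state=H head=1 tape=b[a]cbcbb
Cell 1 holds a when M halts.

a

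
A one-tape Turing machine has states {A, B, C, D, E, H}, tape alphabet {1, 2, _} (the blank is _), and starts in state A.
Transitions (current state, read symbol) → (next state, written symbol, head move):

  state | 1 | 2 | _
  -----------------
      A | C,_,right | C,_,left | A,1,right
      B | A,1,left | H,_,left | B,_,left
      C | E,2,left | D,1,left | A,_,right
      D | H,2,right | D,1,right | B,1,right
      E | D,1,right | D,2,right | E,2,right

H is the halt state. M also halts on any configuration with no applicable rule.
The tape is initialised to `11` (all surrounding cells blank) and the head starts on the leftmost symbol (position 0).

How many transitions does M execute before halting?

state=A head=0 tape=_[1]1___   (A,1)→(C,_,right)
state=C head=1 tape=__[1]___   (C,1)→(E,2,left)
state=E head=0 tape=_[_]2___   (E,_)→(E,2,right)
state=E head=1 tape=_2[2]___   (E,2)→(D,2,right)
state=D head=2 tape=_22[_]__   (D,_)→(B,1,right)
state=B head=3 tape=_221[_]_   (B,_)→(B,_,left)
state=B head=2 tape=_22[1]__   (B,1)→(A,1,left)
state=A head=1 tape=_2[2]1__   (A,2)→(C,_,left)
state=C head=0 tape=_[2]_1__   (C,2)→(D,1,left)
state=D head=-1 tape=[_]1_1__   (D,_)→(B,1,right)
state=B head=0 tape=1[1]_1__   (B,1)→(A,1,left)
state=A head=-1 tape=[1]1_1__   (A,1)→(C,_,right)
state=C head=0 tape=_[1]_1__   (C,1)→(E,2,left)
state=E head=-1 tape=[_]2_1__   (E,_)→(E,2,right)
state=E head=0 tape=2[2]_1__   (E,2)→(D,2,right)
state=D head=1 tape=22[_]1__   (D,_)→(B,1,right)
state=B head=2 tape=221[1]__   (B,1)→(A,1,left)
state=A head=1 tape=22[1]1__   (A,1)→(C,_,right)
state=C head=2 tape=22_[1]__   (C,1)→(E,2,left)
state=E head=1 tape=22[_]2__   (E,_)→(E,2,right)
state=E head=2 tape=222[2]__   (E,2)→(D,2,right)
state=D head=3 tape=2222[_]_   (D,_)→(B,1,right)
state=B head=4 tape=22221[_]   (B,_)→(B,_,left)
state=B head=3 tape=2222[1]_   (B,1)→(A,1,left)
state=A head=2 tape=222[2]1_   (A,2)→(C,_,left)
state=C head=1 tape=22[2]_1_   (C,2)→(D,1,left)
state=D head=0 tape=2[2]1_1_   (D,2)→(D,1,right)
state=D head=1 tape=21[1]_1_   (D,1)→(H,2,right)
state=H head=2 tape=212[_]1_
M halts after 28 transitions.

28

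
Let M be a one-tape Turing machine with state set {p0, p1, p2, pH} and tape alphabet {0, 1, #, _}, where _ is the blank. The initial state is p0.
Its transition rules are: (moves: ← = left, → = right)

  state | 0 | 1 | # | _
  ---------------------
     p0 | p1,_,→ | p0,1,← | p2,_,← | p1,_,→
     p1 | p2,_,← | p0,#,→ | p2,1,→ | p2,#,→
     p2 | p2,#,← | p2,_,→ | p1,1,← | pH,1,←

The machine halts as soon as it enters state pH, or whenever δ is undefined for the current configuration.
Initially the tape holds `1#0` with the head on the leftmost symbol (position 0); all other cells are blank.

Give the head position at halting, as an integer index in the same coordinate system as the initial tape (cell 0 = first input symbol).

0

state=p0 head=0 tape=_[1]#0   (p0,1)→(p0,1,←)
state=p0 head=-1 tape=[_]1#0   (p0,_)→(p1,_,→)
state=p1 head=0 tape=_[1]#0   (p1,1)→(p0,#,→)
state=p0 head=1 tape=_#[#]0   (p0,#)→(p2,_,←)
state=p2 head=0 tape=_[#]_0   (p2,#)→(p1,1,←)
state=p1 head=-1 tape=[_]1_0   (p1,_)→(p2,#,→)
state=p2 head=0 tape=#[1]_0   (p2,1)→(p2,_,→)
state=p2 head=1 tape=#_[_]0   (p2,_)→(pH,1,←)
state=pH head=0 tape=#[_]10
At halt the head is at cell 0.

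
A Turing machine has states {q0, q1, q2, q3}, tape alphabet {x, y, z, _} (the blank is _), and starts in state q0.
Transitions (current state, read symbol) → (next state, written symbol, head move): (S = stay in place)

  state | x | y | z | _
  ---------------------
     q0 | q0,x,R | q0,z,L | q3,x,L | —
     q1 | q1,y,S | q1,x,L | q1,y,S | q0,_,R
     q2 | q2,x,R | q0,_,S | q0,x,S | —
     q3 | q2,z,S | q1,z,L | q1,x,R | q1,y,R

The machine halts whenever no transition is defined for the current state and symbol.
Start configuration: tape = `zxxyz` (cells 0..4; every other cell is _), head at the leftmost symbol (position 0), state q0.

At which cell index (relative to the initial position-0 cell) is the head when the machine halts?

5

state=q0 head=0 tape=__[z]xxyz_   (q0,z)→(q3,x,L)
state=q3 head=-1 tape=_[_]xxxyz_   (q3,_)→(q1,y,R)
state=q1 head=0 tape=_y[x]xxyz_   (q1,x)→(q1,y,S)
state=q1 head=0 tape=_y[y]xxyz_   (q1,y)→(q1,x,L)
state=q1 head=-1 tape=_[y]xxxyz_   (q1,y)→(q1,x,L)
state=q1 head=-2 tape=[_]xxxxyz_   (q1,_)→(q0,_,R)
state=q0 head=-1 tape=_[x]xxxyz_   (q0,x)→(q0,x,R)
state=q0 head=0 tape=_x[x]xxyz_   (q0,x)→(q0,x,R)
state=q0 head=1 tape=_xx[x]xyz_   (q0,x)→(q0,x,R)
state=q0 head=2 tape=_xxx[x]yz_   (q0,x)→(q0,x,R)
state=q0 head=3 tape=_xxxx[y]z_   (q0,y)→(q0,z,L)
state=q0 head=2 tape=_xxx[x]zz_   (q0,x)→(q0,x,R)
state=q0 head=3 tape=_xxxx[z]z_   (q0,z)→(q3,x,L)
state=q3 head=2 tape=_xxx[x]xz_   (q3,x)→(q2,z,S)
state=q2 head=2 tape=_xxx[z]xz_   (q2,z)→(q0,x,S)
state=q0 head=2 tape=_xxx[x]xz_   (q0,x)→(q0,x,R)
state=q0 head=3 tape=_xxxx[x]z_   (q0,x)→(q0,x,R)
state=q0 head=4 tape=_xxxxx[z]_   (q0,z)→(q3,x,L)
state=q3 head=3 tape=_xxxx[x]x_   (q3,x)→(q2,z,S)
state=q2 head=3 tape=_xxxx[z]x_   (q2,z)→(q0,x,S)
state=q0 head=3 tape=_xxxx[x]x_   (q0,x)→(q0,x,R)
state=q0 head=4 tape=_xxxxx[x]_   (q0,x)→(q0,x,R)
state=q0 head=5 tape=_xxxxxx[_]
At halt the head is at cell 5.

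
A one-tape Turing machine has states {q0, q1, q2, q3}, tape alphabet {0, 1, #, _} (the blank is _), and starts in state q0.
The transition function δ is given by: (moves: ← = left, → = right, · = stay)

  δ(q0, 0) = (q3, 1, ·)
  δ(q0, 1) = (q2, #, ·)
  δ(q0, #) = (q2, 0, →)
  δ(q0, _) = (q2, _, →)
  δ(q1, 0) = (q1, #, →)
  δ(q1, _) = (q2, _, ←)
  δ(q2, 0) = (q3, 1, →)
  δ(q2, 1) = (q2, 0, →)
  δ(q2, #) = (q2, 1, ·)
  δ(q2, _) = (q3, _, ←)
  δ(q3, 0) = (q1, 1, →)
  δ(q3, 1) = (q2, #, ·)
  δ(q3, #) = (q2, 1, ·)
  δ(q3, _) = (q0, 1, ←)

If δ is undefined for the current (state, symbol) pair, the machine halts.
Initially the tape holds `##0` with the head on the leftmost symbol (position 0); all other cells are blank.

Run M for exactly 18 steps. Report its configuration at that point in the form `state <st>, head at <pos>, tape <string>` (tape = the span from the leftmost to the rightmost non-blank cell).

state q3, head at 3, tape 0000

state=q0 head=0 tape=[#]#0__   (q0,#)→(q2,0,→)
state=q2 head=1 tape=0[#]0__   (q2,#)→(q2,1,·)
state=q2 head=1 tape=0[1]0__   (q2,1)→(q2,0,→)
state=q2 head=2 tape=00[0]__   (q2,0)→(q3,1,→)
state=q3 head=3 tape=001[_]_   (q3,_)→(q0,1,←)
state=q0 head=2 tape=00[1]1_   (q0,1)→(q2,#,·)
state=q2 head=2 tape=00[#]1_   (q2,#)→(q2,1,·)
state=q2 head=2 tape=00[1]1_   (q2,1)→(q2,0,→)
state=q2 head=3 tape=000[1]_   (q2,1)→(q2,0,→)
state=q2 head=4 tape=0000[_]   (q2,_)→(q3,_,←)
state=q3 head=3 tape=000[0]_   (q3,0)→(q1,1,→)
state=q1 head=4 tape=0001[_]   (q1,_)→(q2,_,←)
state=q2 head=3 tape=000[1]_   (q2,1)→(q2,0,→)
state=q2 head=4 tape=0000[_]   (q2,_)→(q3,_,←)
state=q3 head=3 tape=000[0]_   (q3,0)→(q1,1,→)
state=q1 head=4 tape=0001[_]   (q1,_)→(q2,_,←)
state=q2 head=3 tape=000[1]_   (q2,1)→(q2,0,→)
state=q2 head=4 tape=0000[_]   (q2,_)→(q3,_,←)
state=q3 head=3 tape=000[0]_
After 18 steps: state q3, head at 3, tape 0000.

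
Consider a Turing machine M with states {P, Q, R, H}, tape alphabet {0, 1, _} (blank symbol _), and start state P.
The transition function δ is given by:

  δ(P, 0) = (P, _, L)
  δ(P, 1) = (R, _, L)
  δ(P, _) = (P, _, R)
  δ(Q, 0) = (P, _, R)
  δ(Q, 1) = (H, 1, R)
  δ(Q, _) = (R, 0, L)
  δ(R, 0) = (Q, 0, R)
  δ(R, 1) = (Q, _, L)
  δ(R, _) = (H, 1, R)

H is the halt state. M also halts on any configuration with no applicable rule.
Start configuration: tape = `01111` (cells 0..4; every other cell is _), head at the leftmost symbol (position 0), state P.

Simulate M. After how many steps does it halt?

5

P | _[0]1111   read 0 → write _, move L, go to P
P | [_]_1111   read _ → write _, move R, go to P
P | _[_]1111   read _ → write _, move R, go to P
P | __[1]111   read 1 → write _, move L, go to R
R | _[_]_111   read _ → write 1, move R, go to H
H | _1[_]111
M halts after 5 transitions.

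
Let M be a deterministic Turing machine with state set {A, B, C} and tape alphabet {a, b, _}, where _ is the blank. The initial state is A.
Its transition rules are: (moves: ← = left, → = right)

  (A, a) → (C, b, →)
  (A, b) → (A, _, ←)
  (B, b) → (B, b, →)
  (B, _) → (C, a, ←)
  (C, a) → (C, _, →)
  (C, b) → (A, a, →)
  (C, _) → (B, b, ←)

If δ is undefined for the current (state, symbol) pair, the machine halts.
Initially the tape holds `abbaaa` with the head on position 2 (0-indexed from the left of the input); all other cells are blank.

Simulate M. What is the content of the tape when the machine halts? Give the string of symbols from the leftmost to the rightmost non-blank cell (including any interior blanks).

state=A head=2 tape=ab[b]aaa__   (A,b)→(A,_,←)
state=A head=1 tape=a[b]_aaa__   (A,b)→(A,_,←)
state=A head=0 tape=[a]__aaa__   (A,a)→(C,b,→)
state=C head=1 tape=b[_]_aaa__   (C,_)→(B,b,←)
state=B head=0 tape=[b]b_aaa__   (B,b)→(B,b,→)
state=B head=1 tape=b[b]_aaa__   (B,b)→(B,b,→)
state=B head=2 tape=bb[_]aaa__   (B,_)→(C,a,←)
state=C head=1 tape=b[b]aaaa__   (C,b)→(A,a,→)
state=A head=2 tape=ba[a]aaa__   (A,a)→(C,b,→)
state=C head=3 tape=bab[a]aa__   (C,a)→(C,_,→)
state=C head=4 tape=bab_[a]a__   (C,a)→(C,_,→)
state=C head=5 tape=bab__[a]__   (C,a)→(C,_,→)
state=C head=6 tape=bab___[_]_   (C,_)→(B,b,←)
state=B head=5 tape=bab__[_]b_   (B,_)→(C,a,←)
state=C head=4 tape=bab_[_]ab_   (C,_)→(B,b,←)
state=B head=3 tape=bab[_]bab_   (B,_)→(C,a,←)
state=C head=2 tape=ba[b]abab_   (C,b)→(A,a,→)
state=A head=3 tape=baa[a]bab_   (A,a)→(C,b,→)
state=C head=4 tape=baab[b]ab_   (C,b)→(A,a,→)
state=A head=5 tape=baaba[a]b_   (A,a)→(C,b,→)
state=C head=6 tape=baabab[b]_   (C,b)→(A,a,→)
state=A head=7 tape=baababa[_]
The non-blank tape span at halt is baababa.

baababa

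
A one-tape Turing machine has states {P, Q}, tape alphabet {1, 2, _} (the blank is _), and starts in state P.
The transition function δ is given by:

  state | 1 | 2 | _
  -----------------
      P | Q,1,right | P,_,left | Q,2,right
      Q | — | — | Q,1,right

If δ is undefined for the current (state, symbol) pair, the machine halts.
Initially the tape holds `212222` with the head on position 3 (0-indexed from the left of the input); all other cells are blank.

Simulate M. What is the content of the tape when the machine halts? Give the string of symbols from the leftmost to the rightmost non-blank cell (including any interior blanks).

P | 212[2]22   read 2 → write _, move left, go to P
P | 21[2]_22   read 2 → write _, move left, go to P
P | 2[1]__22   read 1 → write 1, move right, go to Q
Q | 21[_]_22   read _ → write 1, move right, go to Q
Q | 211[_]22   read _ → write 1, move right, go to Q
Q | 2111[2]2
The non-blank tape span at halt is 211122.

211122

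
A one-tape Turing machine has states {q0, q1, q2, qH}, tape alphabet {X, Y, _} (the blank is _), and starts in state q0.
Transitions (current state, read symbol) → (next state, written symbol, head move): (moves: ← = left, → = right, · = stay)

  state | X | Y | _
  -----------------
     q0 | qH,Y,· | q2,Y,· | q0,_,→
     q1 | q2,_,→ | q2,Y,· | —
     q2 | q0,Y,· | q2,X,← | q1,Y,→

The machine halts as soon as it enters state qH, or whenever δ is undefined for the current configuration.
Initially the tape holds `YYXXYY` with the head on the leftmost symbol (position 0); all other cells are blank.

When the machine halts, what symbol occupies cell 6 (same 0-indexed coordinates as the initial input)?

state=q0 head=0 tape=_[Y]YXXYY__   (q0,Y)→(q2,Y,·)
state=q2 head=0 tape=_[Y]YXXYY__   (q2,Y)→(q2,X,←)
state=q2 head=-1 tape=[_]XYXXYY__   (q2,_)→(q1,Y,→)
state=q1 head=0 tape=Y[X]YXXYY__   (q1,X)→(q2,_,→)
state=q2 head=1 tape=Y_[Y]XXYY__   (q2,Y)→(q2,X,←)
state=q2 head=0 tape=Y[_]XXXYY__   (q2,_)→(q1,Y,→)
state=q1 head=1 tape=YY[X]XXYY__   (q1,X)→(q2,_,→)
state=q2 head=2 tape=YY_[X]XYY__   (q2,X)→(q0,Y,·)
state=q0 head=2 tape=YY_[Y]XYY__   (q0,Y)→(q2,Y,·)
state=q2 head=2 tape=YY_[Y]XYY__   (q2,Y)→(q2,X,←)
state=q2 head=1 tape=YY[_]XXYY__   (q2,_)→(q1,Y,→)
state=q1 head=2 tape=YYY[X]XYY__   (q1,X)→(q2,_,→)
state=q2 head=3 tape=YYY_[X]YY__   (q2,X)→(q0,Y,·)
state=q0 head=3 tape=YYY_[Y]YY__   (q0,Y)→(q2,Y,·)
state=q2 head=3 tape=YYY_[Y]YY__   (q2,Y)→(q2,X,←)
state=q2 head=2 tape=YYY[_]XYY__   (q2,_)→(q1,Y,→)
state=q1 head=3 tape=YYYY[X]YY__   (q1,X)→(q2,_,→)
state=q2 head=4 tape=YYYY_[Y]Y__   (q2,Y)→(q2,X,←)
state=q2 head=3 tape=YYYY[_]XY__   (q2,_)→(q1,Y,→)
state=q1 head=4 tape=YYYYY[X]Y__   (q1,X)→(q2,_,→)
state=q2 head=5 tape=YYYYY_[Y]__   (q2,Y)→(q2,X,←)
state=q2 head=4 tape=YYYYY[_]X__   (q2,_)→(q1,Y,→)
state=q1 head=5 tape=YYYYYY[X]__   (q1,X)→(q2,_,→)
state=q2 head=6 tape=YYYYYY_[_]_   (q2,_)→(q1,Y,→)
state=q1 head=7 tape=YYYYYY_Y[_]
Cell 6 holds Y when M halts.

Y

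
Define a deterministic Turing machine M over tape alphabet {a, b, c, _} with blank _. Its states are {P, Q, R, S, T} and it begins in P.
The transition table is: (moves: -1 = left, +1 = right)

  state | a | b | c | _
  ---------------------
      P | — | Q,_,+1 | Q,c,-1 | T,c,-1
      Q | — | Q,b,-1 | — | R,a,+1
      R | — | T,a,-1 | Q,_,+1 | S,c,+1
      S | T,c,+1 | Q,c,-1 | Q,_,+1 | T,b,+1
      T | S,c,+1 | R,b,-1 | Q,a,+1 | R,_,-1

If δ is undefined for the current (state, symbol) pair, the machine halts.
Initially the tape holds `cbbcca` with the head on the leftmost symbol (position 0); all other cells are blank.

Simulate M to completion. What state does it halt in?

Q

P | _[c]bbcca   read c → write c, move -1, go to Q
Q | [_]cbbcca   read _ → write a, move +1, go to R
R | a[c]bbcca   read c → write _, move +1, go to Q
Q | a_[b]bcca   read b → write b, move -1, go to Q
Q | a[_]bbcca   read _ → write a, move +1, go to R
R | aa[b]bcca   read b → write a, move -1, go to T
T | a[a]abcca   read a → write c, move +1, go to S
S | ac[a]bcca   read a → write c, move +1, go to T
T | acc[b]cca   read b → write b, move -1, go to R
R | ac[c]bcca   read c → write _, move +1, go to Q
Q | ac_[b]cca   read b → write b, move -1, go to Q
Q | ac[_]bcca   read _ → write a, move +1, go to R
R | aca[b]cca   read b → write a, move -1, go to T
T | ac[a]acca   read a → write c, move +1, go to S
S | acc[a]cca   read a → write c, move +1, go to T
T | accc[c]ca   read c → write a, move +1, go to Q
Q | accca[c]a
No transition is defined for (Q, c); M halts in state Q.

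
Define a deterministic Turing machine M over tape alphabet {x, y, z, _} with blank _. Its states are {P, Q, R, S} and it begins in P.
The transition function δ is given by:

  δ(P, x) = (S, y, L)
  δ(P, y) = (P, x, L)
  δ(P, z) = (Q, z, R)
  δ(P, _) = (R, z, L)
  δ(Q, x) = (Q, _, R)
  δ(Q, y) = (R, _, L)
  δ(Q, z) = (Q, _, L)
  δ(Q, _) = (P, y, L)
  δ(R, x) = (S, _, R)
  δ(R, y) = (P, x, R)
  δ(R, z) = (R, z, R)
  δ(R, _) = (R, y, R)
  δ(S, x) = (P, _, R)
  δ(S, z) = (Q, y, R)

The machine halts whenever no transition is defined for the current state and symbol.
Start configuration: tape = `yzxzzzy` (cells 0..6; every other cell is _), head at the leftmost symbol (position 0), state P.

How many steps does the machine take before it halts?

14

P | __[y]zxzzzy   read y → write x, move L, go to P
P | _[_]xzxzzzy   read _ → write z, move L, go to R
R | [_]zxzxzzzy   read _ → write y, move R, go to R
R | y[z]xzxzzzy   read z → write z, move R, go to R
R | yz[x]zxzzzy   read x → write _, move R, go to S
S | yz_[z]xzzzy   read z → write y, move R, go to Q
Q | yz_y[x]zzzy   read x → write _, move R, go to Q
Q | yz_y_[z]zzy   read z → write _, move L, go to Q
Q | yz_y[_]_zzy   read _ → write y, move L, go to P
P | yz_[y]y_zzy   read y → write x, move L, go to P
P | yz[_]xy_zzy   read _ → write z, move L, go to R
R | y[z]zxy_zzy   read z → write z, move R, go to R
R | yz[z]xy_zzy   read z → write z, move R, go to R
R | yzz[x]y_zzy   read x → write _, move R, go to S
S | yzz_[y]_zzy
M halts after 14 transitions.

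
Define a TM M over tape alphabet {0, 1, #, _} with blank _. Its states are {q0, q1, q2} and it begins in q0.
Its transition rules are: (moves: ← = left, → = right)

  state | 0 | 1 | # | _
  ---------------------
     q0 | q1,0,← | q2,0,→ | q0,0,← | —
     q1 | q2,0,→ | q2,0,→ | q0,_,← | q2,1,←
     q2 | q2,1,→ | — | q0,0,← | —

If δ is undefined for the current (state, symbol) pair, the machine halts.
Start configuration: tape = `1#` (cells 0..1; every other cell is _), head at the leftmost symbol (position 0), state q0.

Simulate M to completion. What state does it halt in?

q2

state=q0 head=0 tape=__[1]#   (q0,1)→(q2,0,→)
state=q2 head=1 tape=__0[#]   (q2,#)→(q0,0,←)
state=q0 head=0 tape=__[0]0   (q0,0)→(q1,0,←)
state=q1 head=-1 tape=_[_]00   (q1,_)→(q2,1,←)
state=q2 head=-2 tape=[_]100
No transition is defined for (q2, _); M halts in state q2.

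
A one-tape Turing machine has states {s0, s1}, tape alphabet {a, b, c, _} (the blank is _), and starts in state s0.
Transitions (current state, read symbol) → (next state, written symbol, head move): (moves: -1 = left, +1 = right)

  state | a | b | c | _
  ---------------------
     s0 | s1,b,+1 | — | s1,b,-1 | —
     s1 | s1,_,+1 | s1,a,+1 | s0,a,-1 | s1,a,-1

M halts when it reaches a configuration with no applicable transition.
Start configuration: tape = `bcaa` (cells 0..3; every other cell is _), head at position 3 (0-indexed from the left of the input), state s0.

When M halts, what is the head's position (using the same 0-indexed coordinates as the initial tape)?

0

s0 | bca[a]____   read a → write b, move +1, go to s1
s1 | bcab[_]___   read _ → write a, move -1, go to s1
s1 | bca[b]a___   read b → write a, move +1, go to s1
s1 | bcaa[a]___   read a → write _, move +1, go to s1
s1 | bcaa_[_]__   read _ → write a, move -1, go to s1
s1 | bcaa[_]a__   read _ → write a, move -1, go to s1
s1 | bca[a]aa__   read a → write _, move +1, go to s1
s1 | bca_[a]a__   read a → write _, move +1, go to s1
s1 | bca__[a]__   read a → write _, move +1, go to s1
s1 | bca___[_]_   read _ → write a, move -1, go to s1
s1 | bca__[_]a_   read _ → write a, move -1, go to s1
s1 | bca_[_]aa_   read _ → write a, move -1, go to s1
s1 | bca[_]aaa_   read _ → write a, move -1, go to s1
s1 | bc[a]aaaa_   read a → write _, move +1, go to s1
s1 | bc_[a]aaa_   read a → write _, move +1, go to s1
s1 | bc__[a]aa_   read a → write _, move +1, go to s1
s1 | bc___[a]a_   read a → write _, move +1, go to s1
s1 | bc____[a]_   read a → write _, move +1, go to s1
s1 | bc_____[_]   read _ → write a, move -1, go to s1
s1 | bc____[_]a   read _ → write a, move -1, go to s1
s1 | bc___[_]aa   read _ → write a, move -1, go to s1
s1 | bc__[_]aaa   read _ → write a, move -1, go to s1
s1 | bc_[_]aaaa   read _ → write a, move -1, go to s1
s1 | bc[_]aaaaa   read _ → write a, move -1, go to s1
s1 | b[c]aaaaaa   read c → write a, move -1, go to s0
s0 | [b]aaaaaaa
At halt the head is at cell 0.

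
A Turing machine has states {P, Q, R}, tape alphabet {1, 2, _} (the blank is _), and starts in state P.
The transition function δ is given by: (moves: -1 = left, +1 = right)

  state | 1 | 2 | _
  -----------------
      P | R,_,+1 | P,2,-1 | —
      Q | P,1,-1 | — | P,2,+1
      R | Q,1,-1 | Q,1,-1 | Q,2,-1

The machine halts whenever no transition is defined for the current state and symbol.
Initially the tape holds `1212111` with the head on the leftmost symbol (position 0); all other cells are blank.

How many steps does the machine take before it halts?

state=P head=0 tape=_[1]212111_   (P,1)→(R,_,+1)
state=R head=1 tape=__[2]12111_   (R,2)→(Q,1,-1)
state=Q head=0 tape=_[_]112111_   (Q,_)→(P,2,+1)
state=P head=1 tape=_2[1]12111_   (P,1)→(R,_,+1)
state=R head=2 tape=_2_[1]2111_   (R,1)→(Q,1,-1)
state=Q head=1 tape=_2[_]12111_   (Q,_)→(P,2,+1)
state=P head=2 tape=_22[1]2111_   (P,1)→(R,_,+1)
state=R head=3 tape=_22_[2]111_   (R,2)→(Q,1,-1)
state=Q head=2 tape=_22[_]1111_   (Q,_)→(P,2,+1)
state=P head=3 tape=_222[1]111_   (P,1)→(R,_,+1)
state=R head=4 tape=_222_[1]11_   (R,1)→(Q,1,-1)
state=Q head=3 tape=_222[_]111_   (Q,_)→(P,2,+1)
state=P head=4 tape=_2222[1]11_   (P,1)→(R,_,+1)
state=R head=5 tape=_2222_[1]1_   (R,1)→(Q,1,-1)
state=Q head=4 tape=_2222[_]11_   (Q,_)→(P,2,+1)
state=P head=5 tape=_22222[1]1_   (P,1)→(R,_,+1)
state=R head=6 tape=_22222_[1]_   (R,1)→(Q,1,-1)
state=Q head=5 tape=_22222[_]1_   (Q,_)→(P,2,+1)
state=P head=6 tape=_222222[1]_   (P,1)→(R,_,+1)
state=R head=7 tape=_222222_[_]   (R,_)→(Q,2,-1)
state=Q head=6 tape=_222222[_]2   (Q,_)→(P,2,+1)
state=P head=7 tape=_2222222[2]   (P,2)→(P,2,-1)
state=P head=6 tape=_222222[2]2   (P,2)→(P,2,-1)
state=P head=5 tape=_22222[2]22   (P,2)→(P,2,-1)
state=P head=4 tape=_2222[2]222   (P,2)→(P,2,-1)
state=P head=3 tape=_222[2]2222   (P,2)→(P,2,-1)
state=P head=2 tape=_22[2]22222   (P,2)→(P,2,-1)
state=P head=1 tape=_2[2]222222   (P,2)→(P,2,-1)
state=P head=0 tape=_[2]2222222   (P,2)→(P,2,-1)
state=P head=-1 tape=[_]22222222
M halts after 29 transitions.

29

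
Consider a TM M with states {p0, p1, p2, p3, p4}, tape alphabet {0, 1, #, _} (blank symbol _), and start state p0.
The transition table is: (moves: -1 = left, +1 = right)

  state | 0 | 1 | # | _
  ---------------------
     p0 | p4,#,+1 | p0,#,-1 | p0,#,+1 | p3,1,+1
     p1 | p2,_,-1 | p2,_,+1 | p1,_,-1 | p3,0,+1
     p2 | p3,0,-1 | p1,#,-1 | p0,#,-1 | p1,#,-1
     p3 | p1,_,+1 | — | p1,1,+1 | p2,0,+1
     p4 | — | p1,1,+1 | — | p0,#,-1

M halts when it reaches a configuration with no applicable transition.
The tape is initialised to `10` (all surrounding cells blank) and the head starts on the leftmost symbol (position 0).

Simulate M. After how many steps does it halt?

14

p0 | _[1]0__   read 1 → write #, move -1, go to p0
p0 | [_]#0__   read _ → write 1, move +1, go to p3
p3 | 1[#]0__   read # → write 1, move +1, go to p1
p1 | 11[0]__   read 0 → write _, move -1, go to p2
p2 | 1[1]___   read 1 → write #, move -1, go to p1
p1 | [1]#___   read 1 → write _, move +1, go to p2
p2 | _[#]___   read # → write #, move -1, go to p0
p0 | [_]#___   read _ → write 1, move +1, go to p3
p3 | 1[#]___   read # → write 1, move +1, go to p1
p1 | 11[_]__   read _ → write 0, move +1, go to p3
p3 | 110[_]_   read _ → write 0, move +1, go to p2
p2 | 1100[_]   read _ → write #, move -1, go to p1
p1 | 110[0]#   read 0 → write _, move -1, go to p2
p2 | 11[0]_#   read 0 → write 0, move -1, go to p3
p3 | 1[1]0_#
M halts after 14 transitions.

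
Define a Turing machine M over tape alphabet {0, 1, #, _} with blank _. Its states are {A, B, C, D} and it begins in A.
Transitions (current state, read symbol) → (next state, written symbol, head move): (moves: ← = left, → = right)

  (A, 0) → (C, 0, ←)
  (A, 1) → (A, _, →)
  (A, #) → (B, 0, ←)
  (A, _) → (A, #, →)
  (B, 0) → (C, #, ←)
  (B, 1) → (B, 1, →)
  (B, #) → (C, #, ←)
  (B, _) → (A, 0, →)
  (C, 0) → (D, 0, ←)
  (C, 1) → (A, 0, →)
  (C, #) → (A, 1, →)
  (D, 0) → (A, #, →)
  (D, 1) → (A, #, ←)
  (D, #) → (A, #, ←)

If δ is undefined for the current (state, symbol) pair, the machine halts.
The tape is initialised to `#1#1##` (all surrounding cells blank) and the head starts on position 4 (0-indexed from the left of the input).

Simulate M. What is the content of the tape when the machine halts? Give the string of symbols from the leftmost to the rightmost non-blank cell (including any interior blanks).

state=A head=4 tape=_#1#1[#]#   (A,#)→(B,0,←)
state=B head=3 tape=_#1#[1]0#   (B,1)→(B,1,→)
state=B head=4 tape=_#1#1[0]#   (B,0)→(C,#,←)
state=C head=3 tape=_#1#[1]##   (C,1)→(A,0,→)
state=A head=4 tape=_#1#0[#]#   (A,#)→(B,0,←)
state=B head=3 tape=_#1#[0]0#   (B,0)→(C,#,←)
state=C head=2 tape=_#1[#]#0#   (C,#)→(A,1,→)
state=A head=3 tape=_#11[#]0#   (A,#)→(B,0,←)
state=B head=2 tape=_#1[1]00#   (B,1)→(B,1,→)
state=B head=3 tape=_#11[0]0#   (B,0)→(C,#,←)
state=C head=2 tape=_#1[1]#0#   (C,1)→(A,0,→)
state=A head=3 tape=_#10[#]0#   (A,#)→(B,0,←)
state=B head=2 tape=_#1[0]00#   (B,0)→(C,#,←)
state=C head=1 tape=_#[1]#00#   (C,1)→(A,0,→)
state=A head=2 tape=_#0[#]00#   (A,#)→(B,0,←)
state=B head=1 tape=_#[0]000#   (B,0)→(C,#,←)
state=C head=0 tape=_[#]#000#   (C,#)→(A,1,→)
state=A head=1 tape=_1[#]000#   (A,#)→(B,0,←)
state=B head=0 tape=_[1]0000#   (B,1)→(B,1,→)
state=B head=1 tape=_1[0]000#   (B,0)→(C,#,←)
state=C head=0 tape=_[1]#000#   (C,1)→(A,0,→)
state=A head=1 tape=_0[#]000#   (A,#)→(B,0,←)
state=B head=0 tape=_[0]0000#   (B,0)→(C,#,←)
state=C head=-1 tape=[_]#0000#
The non-blank tape span at halt is #0000#.

#0000#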